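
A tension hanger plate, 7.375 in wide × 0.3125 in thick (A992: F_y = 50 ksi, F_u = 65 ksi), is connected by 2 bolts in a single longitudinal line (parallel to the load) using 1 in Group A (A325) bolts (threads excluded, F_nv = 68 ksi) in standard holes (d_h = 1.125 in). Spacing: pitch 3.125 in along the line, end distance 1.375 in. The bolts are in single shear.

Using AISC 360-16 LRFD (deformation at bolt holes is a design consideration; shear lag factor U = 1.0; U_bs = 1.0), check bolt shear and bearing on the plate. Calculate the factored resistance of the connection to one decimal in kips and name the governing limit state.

51.4 kips (bearing governs)

Bolt shear: A_b = π(1)²/4 = 0.7854 in². φR_n = 0.75 × 68 × 0.7854 × 2 × 1 = 80.1 kips.
Bearing (0.3125 in plate, F_u = 65 ksi): end bolts L_c = 1.375 − 1.125/2 = 0.8125, R_n = min(1.2×0.8125×0.3125×65, 2.4×1×0.3125×65) = 19.805 kips/bolt; interior L_c = 3.125 − 1.125 = 2, R_n = 48.75 kips/bolt. φR_n = 0.75 × (1×19.805 + 1×48.75) = 51.4 kips.
Governing: min(80.1, 51.4) = 51.4 kips → bearing.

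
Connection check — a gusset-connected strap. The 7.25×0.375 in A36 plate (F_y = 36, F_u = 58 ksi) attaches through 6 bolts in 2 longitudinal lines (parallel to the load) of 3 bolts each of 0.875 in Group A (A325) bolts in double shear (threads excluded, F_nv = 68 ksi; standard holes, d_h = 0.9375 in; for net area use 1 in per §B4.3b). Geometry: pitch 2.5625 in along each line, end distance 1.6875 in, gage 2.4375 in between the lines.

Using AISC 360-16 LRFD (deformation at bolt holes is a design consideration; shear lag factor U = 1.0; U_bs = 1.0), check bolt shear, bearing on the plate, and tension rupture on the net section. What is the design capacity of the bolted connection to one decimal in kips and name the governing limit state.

85.6 kips (net-section rupture governs)

Bolt shear: A_b = π(0.875)²/4 = 0.60132 in². φR_n = 0.75 × 68 × 0.60132 × 6 × 2 = 368.0 kips.
Bearing (0.375 in plate, F_u = 58 ksi): end bolts L_c = 1.6875 − 0.9375/2 = 1.21875, R_n = min(1.2×1.21875×0.375×58, 2.4×0.875×0.375×58) = 31.809 kips/bolt; interior L_c = 2.5625 − 0.9375 = 1.625, R_n = 42.413 kips/bolt. φR_n = 0.75 × (2×31.809 + 4×42.413) = 175.0 kips.
Tension rupture (net): A_n = (7.25 − 2×1)×0.375 = 1.9688 in² (U = 1.0, A_e = A_n). φR_n = 0.75 × 58 × 1.9688 = 85.6 kips.
Governing: min(368.0, 175.0, 85.6) = 85.6 kips → net-section rupture.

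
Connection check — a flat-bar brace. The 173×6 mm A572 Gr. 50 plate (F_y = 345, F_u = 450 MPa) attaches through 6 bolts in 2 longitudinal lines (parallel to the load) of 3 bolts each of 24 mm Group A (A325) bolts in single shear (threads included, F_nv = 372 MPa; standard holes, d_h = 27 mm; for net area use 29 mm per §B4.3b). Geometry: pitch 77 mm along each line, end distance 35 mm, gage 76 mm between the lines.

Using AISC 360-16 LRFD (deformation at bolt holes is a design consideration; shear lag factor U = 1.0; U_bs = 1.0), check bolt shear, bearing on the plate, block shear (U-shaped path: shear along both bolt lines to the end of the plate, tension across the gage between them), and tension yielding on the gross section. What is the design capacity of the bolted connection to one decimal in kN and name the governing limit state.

322.3 kN (gross-section yield governs)

Bolt shear: A_b = π(24)²/4 = 452.39 mm². φR_n = 0.75 × 372 × 452.39 × 6 × 1 = 757.3 kN.
Bearing (6 mm plate, F_u = 450 MPa): end bolts L_c = 35 − 27/2 = 21.5, R_n = min(1.2×21.5×6×450, 2.4×24×6×450) = 69.66 kN/bolt; interior L_c = 77 − 27 = 50, R_n = 155.52 kN/bolt. φR_n = 0.75 × (2×69.66 + 4×155.52) = 571.1 kN.
Block shear: shear path 2×[35+2×77] = 2×189 mm, A_gv = 2268, A_nv = 2×(189 − 2.5×29)×6 = 1398 mm²; tension across gage: (76 − 1×29)×6 = 282 mm². R_n = min(0.6×450×1398, 0.6×345×2268) + 1.0×450×282 = min(377.46, 469.48) + 126.9 = 504.36 kN. φR_n = 0.75 × 504.36 = 378.3 kN.
Tension yield (gross): A_g = 173×6 = 1038 mm². φR_n = 0.90 × 345 × 1038 = 322.3 kN.
Governing: min(757.3, 571.1, 378.3, 322.3) = 322.3 kN → gross-section yield.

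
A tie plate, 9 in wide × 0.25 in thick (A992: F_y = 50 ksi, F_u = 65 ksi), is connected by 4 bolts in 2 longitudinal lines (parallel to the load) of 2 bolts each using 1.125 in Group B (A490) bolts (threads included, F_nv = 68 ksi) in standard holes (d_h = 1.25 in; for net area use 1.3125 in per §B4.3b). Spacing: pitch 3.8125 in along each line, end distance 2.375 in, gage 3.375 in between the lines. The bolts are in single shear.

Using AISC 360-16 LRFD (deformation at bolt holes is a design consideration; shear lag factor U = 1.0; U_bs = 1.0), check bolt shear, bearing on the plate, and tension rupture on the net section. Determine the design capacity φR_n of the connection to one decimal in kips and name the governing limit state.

Bolt shear: A_b = π(1.125)²/4 = 0.99402 in². φR_n = 0.75 × 68 × 0.99402 × 4 × 1 = 202.8 kips.
Bearing (0.25 in plate, F_u = 65 ksi): end bolts L_c = 2.375 − 1.25/2 = 1.75, R_n = min(1.2×1.75×0.25×65, 2.4×1.125×0.25×65) = 34.125 kips/bolt; interior L_c = 3.8125 − 1.25 = 2.5625, R_n = 43.875 kips/bolt. φR_n = 0.75 × (2×34.125 + 2×43.875) = 117.0 kips.
Tension rupture (net): A_n = (9 − 2×1.3125)×0.25 = 1.5938 in² (U = 1.0, A_e = A_n). φR_n = 0.75 × 65 × 1.5938 = 77.7 kips.
Governing: min(202.8, 117.0, 77.7) = 77.7 kips → net-section rupture.

77.7 kips (net-section rupture governs)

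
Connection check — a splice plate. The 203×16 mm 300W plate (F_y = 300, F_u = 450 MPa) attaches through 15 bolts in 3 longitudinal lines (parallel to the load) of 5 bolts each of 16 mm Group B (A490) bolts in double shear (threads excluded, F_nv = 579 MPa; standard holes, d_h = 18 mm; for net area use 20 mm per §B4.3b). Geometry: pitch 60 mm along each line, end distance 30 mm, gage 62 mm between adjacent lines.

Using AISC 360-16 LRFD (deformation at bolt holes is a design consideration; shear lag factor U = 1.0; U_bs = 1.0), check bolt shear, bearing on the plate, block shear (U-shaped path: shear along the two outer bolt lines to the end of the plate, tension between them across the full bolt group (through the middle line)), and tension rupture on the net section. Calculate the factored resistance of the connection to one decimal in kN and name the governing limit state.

772.2 kN (net-section rupture governs)

Bolt shear: A_b = π(16)²/4 = 201.06 mm². φR_n = 0.75 × 579 × 201.06 × 15 × 2 = 2619.3 kN.
Bearing (16 mm plate, F_u = 450 MPa): end bolts L_c = 30 − 18/2 = 21, R_n = min(1.2×21×16×450, 2.4×16×16×450) = 181.44 kN/bolt; interior L_c = 60 − 18 = 42, R_n = 276.48 kN/bolt. φR_n = 0.75 × (3×181.44 + 12×276.48) = 2896.6 kN.
Block shear: shear path 2×[30+4×60] = 2×270 mm, A_gv = 8640, A_nv = 2×(270 − 4.5×20)×16 = 5760 mm²; tension across gage: (124 − 2×20)×16 = 1344 mm². R_n = min(0.6×450×5760, 0.6×300×8640) + 1.0×450×1344 = min(1555.2, 1555.2) + 604.8 = 2160 kN. φR_n = 0.75 × 2160 = 1620.0 kN.
Tension rupture (net): A_n = (203 − 3×20)×16 = 2288 mm² (U = 1.0, A_e = A_n). φR_n = 0.75 × 450 × 2288 = 772.2 kN.
Governing: min(2619.3, 2896.6, 1620.0, 772.2) = 772.2 kN → net-section rupture.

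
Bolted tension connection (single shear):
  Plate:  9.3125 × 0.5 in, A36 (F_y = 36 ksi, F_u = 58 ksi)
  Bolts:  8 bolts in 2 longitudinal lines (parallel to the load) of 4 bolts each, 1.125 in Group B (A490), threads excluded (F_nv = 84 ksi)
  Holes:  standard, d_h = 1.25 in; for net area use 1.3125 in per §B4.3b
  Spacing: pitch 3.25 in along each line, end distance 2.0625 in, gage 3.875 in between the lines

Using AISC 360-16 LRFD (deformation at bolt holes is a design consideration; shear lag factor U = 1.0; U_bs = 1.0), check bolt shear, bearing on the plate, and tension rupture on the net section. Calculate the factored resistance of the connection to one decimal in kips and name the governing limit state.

Bolt shear: A_b = π(1.125)²/4 = 0.99402 in². φR_n = 0.75 × 84 × 0.99402 × 8 × 1 = 501.0 kips.
Bearing (0.5 in plate, F_u = 58 ksi): end bolts L_c = 2.0625 − 1.25/2 = 1.4375, R_n = min(1.2×1.4375×0.5×58, 2.4×1.125×0.5×58) = 50.025 kips/bolt; interior L_c = 3.25 − 1.25 = 2, R_n = 69.6 kips/bolt. φR_n = 0.75 × (2×50.025 + 6×69.6) = 388.2 kips.
Tension rupture (net): A_n = (9.3125 − 2×1.3125)×0.5 = 3.3438 in² (U = 1.0, A_e = A_n). φR_n = 0.75 × 58 × 3.3438 = 145.5 kips.
Governing: min(501.0, 388.2, 145.5) = 145.5 kips → net-section rupture.

145.5 kips (net-section rupture governs)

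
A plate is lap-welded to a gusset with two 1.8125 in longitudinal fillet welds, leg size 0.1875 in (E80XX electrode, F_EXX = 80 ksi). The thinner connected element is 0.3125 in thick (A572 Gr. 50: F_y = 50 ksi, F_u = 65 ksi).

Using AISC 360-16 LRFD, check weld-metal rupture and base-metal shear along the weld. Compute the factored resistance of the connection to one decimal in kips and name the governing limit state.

17.3 kips (weld metal governs)

Weld metal: throat = 0.707×0.1875 = 0.13256 in, L = 2×1.8125 = 3.625 in. φR_n = 0.75 × 0.6 × 80 × 0.13256 × 3.625 = 17.3 kips.
Base metal shear (0.3125 in plate): yield φR_n = 1.0×0.6×50×0.3125×3.625 = 34.0 kips; rupture φR_n = 0.75×0.6×65×0.3125×3.625 = 33.1 kips; take 33.1 kips (rupture).
Governing: min(17.3, 33.1) = 17.3 kips → weld metal.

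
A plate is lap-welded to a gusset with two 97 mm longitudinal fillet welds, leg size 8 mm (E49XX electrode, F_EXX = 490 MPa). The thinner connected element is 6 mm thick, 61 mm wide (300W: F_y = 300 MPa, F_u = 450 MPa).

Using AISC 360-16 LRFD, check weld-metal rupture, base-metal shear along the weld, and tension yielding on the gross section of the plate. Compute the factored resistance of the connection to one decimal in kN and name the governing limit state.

98.8 kN (gross-section yield governs)

Weld metal: throat = 0.707×8 = 5.656 mm, L = 2×97 = 194 mm. φR_n = 0.75 × 0.6 × 490 × 5.656 × 194 = 241.9 kN.
Base metal shear (6 mm plate): yield φR_n = 1.0×0.6×300×6×194 = 209.5 kN; rupture φR_n = 0.75×0.6×450×6×194 = 235.7 kN; take 209.5 kN (yield).
Tension yield (gross): A_g = 61×6 = 366 mm². φR_n = 0.90 × 300 × 366 = 98.8 kN.
Governing: min(241.9, 209.5, 98.8) = 98.8 kN → gross-section yield.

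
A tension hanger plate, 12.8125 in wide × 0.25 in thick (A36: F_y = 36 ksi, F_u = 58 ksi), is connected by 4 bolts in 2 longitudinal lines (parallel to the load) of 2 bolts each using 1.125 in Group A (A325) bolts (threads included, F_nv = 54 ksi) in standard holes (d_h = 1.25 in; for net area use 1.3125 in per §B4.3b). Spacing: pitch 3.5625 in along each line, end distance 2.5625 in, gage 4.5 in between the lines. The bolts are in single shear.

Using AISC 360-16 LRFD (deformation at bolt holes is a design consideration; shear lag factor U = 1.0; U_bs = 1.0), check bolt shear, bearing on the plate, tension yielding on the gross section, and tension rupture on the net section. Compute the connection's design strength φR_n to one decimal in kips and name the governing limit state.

103.8 kips (gross-section yield governs)

Bolt shear: A_b = π(1.125)²/4 = 0.99402 in². φR_n = 0.75 × 54 × 0.99402 × 4 × 1 = 161.0 kips.
Bearing (0.25 in plate, F_u = 58 ksi): end bolts L_c = 2.5625 − 1.25/2 = 1.9375, R_n = min(1.2×1.9375×0.25×58, 2.4×1.125×0.25×58) = 33.713 kips/bolt; interior L_c = 3.5625 − 1.25 = 2.3125, R_n = 39.15 kips/bolt. φR_n = 0.75 × (2×33.713 + 2×39.15) = 109.3 kips.
Tension yield (gross): A_g = 12.8125×0.25 = 3.2031 in². φR_n = 0.90 × 36 × 3.2031 = 103.8 kips.
Tension rupture (net): A_n = (12.8125 − 2×1.3125)×0.25 = 2.5469 in² (U = 1.0, A_e = A_n). φR_n = 0.75 × 58 × 2.5469 = 110.8 kips.
Governing: min(161.0, 109.3, 103.8, 110.8) = 103.8 kips → gross-section yield.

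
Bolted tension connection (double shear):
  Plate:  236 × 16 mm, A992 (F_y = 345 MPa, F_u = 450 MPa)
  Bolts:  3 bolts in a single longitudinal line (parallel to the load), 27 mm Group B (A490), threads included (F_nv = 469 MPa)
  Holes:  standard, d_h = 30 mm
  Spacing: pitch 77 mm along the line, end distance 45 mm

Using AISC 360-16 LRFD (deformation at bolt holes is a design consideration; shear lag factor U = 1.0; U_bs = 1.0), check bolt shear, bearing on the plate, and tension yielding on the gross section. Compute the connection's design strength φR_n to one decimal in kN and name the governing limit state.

Bolt shear: A_b = π(27)²/4 = 572.56 mm². φR_n = 0.75 × 469 × 572.56 × 3 × 2 = 1208.4 kN.
Bearing (16 mm plate, F_u = 450 MPa): end bolts L_c = 45 − 30/2 = 30, R_n = min(1.2×30×16×450, 2.4×27×16×450) = 259.2 kN/bolt; interior L_c = 77 − 30 = 47, R_n = 406.08 kN/bolt. φR_n = 0.75 × (1×259.2 + 2×406.08) = 803.5 kN.
Tension yield (gross): A_g = 236×16 = 3776 mm². φR_n = 0.90 × 345 × 3776 = 1172.4 kN.
Governing: min(1208.4, 803.5, 1172.4) = 803.5 kN → bearing.

803.5 kN (bearing governs)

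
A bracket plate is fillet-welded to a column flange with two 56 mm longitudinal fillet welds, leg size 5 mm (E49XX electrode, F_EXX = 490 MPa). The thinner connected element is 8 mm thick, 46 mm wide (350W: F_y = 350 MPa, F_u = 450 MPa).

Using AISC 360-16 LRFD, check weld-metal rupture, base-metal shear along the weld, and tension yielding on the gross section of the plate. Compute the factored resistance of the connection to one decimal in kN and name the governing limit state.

87.3 kN (weld metal governs)

Weld metal: throat = 0.707×5 = 3.535 mm, L = 2×56 = 112 mm. φR_n = 0.75 × 0.6 × 490 × 3.535 × 112 = 87.3 kN.
Base metal shear (8 mm plate): yield φR_n = 1.0×0.6×350×8×112 = 188.2 kN; rupture φR_n = 0.75×0.6×450×8×112 = 181.4 kN; take 181.4 kN (rupture).
Tension yield (gross): A_g = 46×8 = 368 mm². φR_n = 0.90 × 350 × 368 = 115.9 kN.
Governing: min(87.3, 181.4, 115.9) = 87.3 kN → weld metal.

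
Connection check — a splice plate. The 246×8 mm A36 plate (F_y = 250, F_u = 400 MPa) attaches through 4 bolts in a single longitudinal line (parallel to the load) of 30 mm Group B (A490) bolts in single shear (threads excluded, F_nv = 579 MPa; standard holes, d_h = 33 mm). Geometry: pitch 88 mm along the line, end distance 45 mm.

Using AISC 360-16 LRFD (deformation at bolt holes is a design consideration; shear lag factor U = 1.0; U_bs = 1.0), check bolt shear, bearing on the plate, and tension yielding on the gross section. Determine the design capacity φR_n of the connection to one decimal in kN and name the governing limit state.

Bolt shear: A_b = π(30)²/4 = 706.86 mm². φR_n = 0.75 × 579 × 706.86 × 4 × 1 = 1227.8 kN.
Bearing (8 mm plate, F_u = 400 MPa): end bolts L_c = 45 − 33/2 = 28.5, R_n = min(1.2×28.5×8×400, 2.4×30×8×400) = 109.44 kN/bolt; interior L_c = 88 − 33 = 55, R_n = 211.2 kN/bolt. φR_n = 0.75 × (1×109.44 + 3×211.2) = 557.3 kN.
Tension yield (gross): A_g = 246×8 = 1968 mm². φR_n = 0.90 × 250 × 1968 = 442.8 kN.
Governing: min(1227.8, 557.3, 442.8) = 442.8 kN → gross-section yield.

442.8 kN (gross-section yield governs)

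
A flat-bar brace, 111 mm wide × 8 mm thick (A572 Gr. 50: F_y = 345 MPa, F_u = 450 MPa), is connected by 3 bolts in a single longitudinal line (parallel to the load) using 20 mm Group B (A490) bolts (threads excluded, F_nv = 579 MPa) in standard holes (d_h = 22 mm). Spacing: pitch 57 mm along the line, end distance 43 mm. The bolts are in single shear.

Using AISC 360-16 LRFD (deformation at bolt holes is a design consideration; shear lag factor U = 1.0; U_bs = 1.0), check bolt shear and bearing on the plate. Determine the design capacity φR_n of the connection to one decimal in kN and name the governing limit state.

Bolt shear: A_b = π(20)²/4 = 314.16 mm². φR_n = 0.75 × 579 × 314.16 × 3 × 1 = 409.3 kN.
Bearing (8 mm plate, F_u = 450 MPa): end bolts L_c = 43 − 22/2 = 32, R_n = min(1.2×32×8×450, 2.4×20×8×450) = 138.24 kN/bolt; interior L_c = 57 − 22 = 35, R_n = 151.2 kN/bolt. φR_n = 0.75 × (1×138.24 + 2×151.2) = 330.5 kN.
Governing: min(409.3, 330.5) = 330.5 kN → bearing.

330.5 kN (bearing governs)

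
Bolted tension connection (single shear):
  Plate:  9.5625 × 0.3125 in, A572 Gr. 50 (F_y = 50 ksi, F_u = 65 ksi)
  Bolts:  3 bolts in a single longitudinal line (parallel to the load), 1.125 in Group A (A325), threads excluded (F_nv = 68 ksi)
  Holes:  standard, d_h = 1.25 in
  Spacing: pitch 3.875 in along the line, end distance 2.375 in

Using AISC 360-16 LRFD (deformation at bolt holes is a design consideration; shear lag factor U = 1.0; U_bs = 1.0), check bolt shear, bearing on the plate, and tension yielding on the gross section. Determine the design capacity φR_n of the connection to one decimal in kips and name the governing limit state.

114.3 kips (bearing governs)

Bolt shear: A_b = π(1.125)²/4 = 0.99402 in². φR_n = 0.75 × 68 × 0.99402 × 3 × 1 = 152.1 kips.
Bearing (0.3125 in plate, F_u = 65 ksi): end bolts L_c = 2.375 − 1.25/2 = 1.75, R_n = min(1.2×1.75×0.3125×65, 2.4×1.125×0.3125×65) = 42.656 kips/bolt; interior L_c = 3.875 − 1.25 = 2.625, R_n = 54.844 kips/bolt. φR_n = 0.75 × (1×42.656 + 2×54.844) = 114.3 kips.
Tension yield (gross): A_g = 9.5625×0.3125 = 2.9883 in². φR_n = 0.90 × 50 × 2.9883 = 134.5 kips.
Governing: min(152.1, 114.3, 134.5) = 114.3 kips → bearing.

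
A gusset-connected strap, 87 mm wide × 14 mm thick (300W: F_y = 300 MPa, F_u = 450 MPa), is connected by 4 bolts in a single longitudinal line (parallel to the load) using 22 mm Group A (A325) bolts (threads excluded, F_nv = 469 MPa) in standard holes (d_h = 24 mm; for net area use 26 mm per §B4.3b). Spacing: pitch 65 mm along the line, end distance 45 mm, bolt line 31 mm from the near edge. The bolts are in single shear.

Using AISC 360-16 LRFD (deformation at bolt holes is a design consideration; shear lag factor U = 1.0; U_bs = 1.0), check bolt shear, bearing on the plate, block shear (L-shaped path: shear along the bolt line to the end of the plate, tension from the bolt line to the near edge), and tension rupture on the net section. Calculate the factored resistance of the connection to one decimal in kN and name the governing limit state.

288.2 kN (net-section rupture governs)

Bolt shear: A_b = π(22)²/4 = 380.13 mm². φR_n = 0.75 × 469 × 380.13 × 4 × 1 = 534.8 kN.
Bearing (14 mm plate, F_u = 450 MPa): end bolts L_c = 45 − 24/2 = 33, R_n = min(1.2×33×14×450, 2.4×22×14×450) = 249.48 kN/bolt; interior L_c = 65 − 24 = 41, R_n = 309.96 kN/bolt. φR_n = 0.75 × (1×249.48 + 3×309.96) = 884.5 kN.
Block shear: shear path 1×[45+3×65] = 1×240 mm, A_gv = 3360, A_nv = 1×(240 − 3.5×26)×14 = 2086 mm²; tension to near edge: (31 − 0.5×26)×14 = 252 mm². R_n = min(0.6×450×2086, 0.6×300×3360) + 1.0×450×252 = min(563.22, 604.8) + 113.4 = 676.62 kN. φR_n = 0.75 × 676.62 = 507.5 kN.
Tension rupture (net): A_n = (87 − 1×26)×14 = 854 mm² (U = 1.0, A_e = A_n). φR_n = 0.75 × 450 × 854 = 288.2 kN.
Governing: min(534.8, 884.5, 507.5, 288.2) = 288.2 kN → net-section rupture.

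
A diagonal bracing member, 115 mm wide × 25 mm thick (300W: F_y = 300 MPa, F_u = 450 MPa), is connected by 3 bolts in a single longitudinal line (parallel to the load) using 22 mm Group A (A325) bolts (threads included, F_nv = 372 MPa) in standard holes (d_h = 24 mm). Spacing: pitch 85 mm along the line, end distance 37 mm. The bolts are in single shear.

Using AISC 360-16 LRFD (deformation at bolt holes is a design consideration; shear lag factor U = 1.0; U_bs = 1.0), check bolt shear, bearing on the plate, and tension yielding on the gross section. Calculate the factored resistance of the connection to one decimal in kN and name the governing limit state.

Bolt shear: A_b = π(22)²/4 = 380.13 mm². φR_n = 0.75 × 372 × 380.13 × 3 × 1 = 318.2 kN.
Bearing (25 mm plate, F_u = 450 MPa): end bolts L_c = 37 − 24/2 = 25, R_n = min(1.2×25×25×450, 2.4×22×25×450) = 337.5 kN/bolt; interior L_c = 85 − 24 = 61, R_n = 594 kN/bolt. φR_n = 0.75 × (1×337.5 + 2×594) = 1144.1 kN.
Tension yield (gross): A_g = 115×25 = 2875 mm². φR_n = 0.90 × 300 × 2875 = 776.3 kN.
Governing: min(318.2, 1144.1, 776.3) = 318.2 kN → bolt shear.

318.2 kN (bolt shear governs)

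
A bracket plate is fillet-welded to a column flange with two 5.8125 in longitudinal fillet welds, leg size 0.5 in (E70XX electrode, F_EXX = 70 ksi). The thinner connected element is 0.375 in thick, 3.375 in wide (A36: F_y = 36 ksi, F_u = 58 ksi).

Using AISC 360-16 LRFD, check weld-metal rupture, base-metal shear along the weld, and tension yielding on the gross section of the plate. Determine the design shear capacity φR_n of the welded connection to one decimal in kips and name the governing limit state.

41.0 kips (gross-section yield governs)

Weld metal: throat = 0.707×0.5 = 0.3535 in, L = 2×5.8125 = 11.625 in. φR_n = 0.75 × 0.6 × 70 × 0.3535 × 11.625 = 129.4 kips.
Base metal shear (0.375 in plate): yield φR_n = 1.0×0.6×36×0.375×11.625 = 94.2 kips; rupture φR_n = 0.75×0.6×58×0.375×11.625 = 113.8 kips; take 94.2 kips (yield).
Tension yield (gross): A_g = 3.375×0.375 = 1.2656 in². φR_n = 0.90 × 36 × 1.2656 = 41.0 kips.
Governing: min(129.4, 94.2, 41.0) = 41.0 kips → gross-section yield.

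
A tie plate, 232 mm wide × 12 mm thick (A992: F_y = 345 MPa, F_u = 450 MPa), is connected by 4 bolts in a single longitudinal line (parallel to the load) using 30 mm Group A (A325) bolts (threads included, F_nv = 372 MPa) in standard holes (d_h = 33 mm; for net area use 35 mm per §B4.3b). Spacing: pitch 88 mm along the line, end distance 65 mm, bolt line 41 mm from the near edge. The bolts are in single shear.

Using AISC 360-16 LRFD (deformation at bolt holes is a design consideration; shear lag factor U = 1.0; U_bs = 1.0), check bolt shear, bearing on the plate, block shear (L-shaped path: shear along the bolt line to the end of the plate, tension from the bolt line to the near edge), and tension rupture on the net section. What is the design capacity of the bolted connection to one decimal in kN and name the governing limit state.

Bolt shear: A_b = π(30)²/4 = 706.86 mm². φR_n = 0.75 × 372 × 706.86 × 4 × 1 = 788.9 kN.
Bearing (12 mm plate, F_u = 450 MPa): end bolts L_c = 65 − 33/2 = 48.5, R_n = min(1.2×48.5×12×450, 2.4×30×12×450) = 314.28 kN/bolt; interior L_c = 88 − 33 = 55, R_n = 356.4 kN/bolt. φR_n = 0.75 × (1×314.28 + 3×356.4) = 1037.6 kN.
Block shear: shear path 1×[65+3×88] = 1×329 mm, A_gv = 3948, A_nv = 1×(329 − 3.5×35)×12 = 2478 mm²; tension to near edge: (41 − 0.5×35)×12 = 282 mm². R_n = min(0.6×450×2478, 0.6×345×3948) + 1.0×450×282 = min(669.06, 817.24) + 126.9 = 795.96 kN. φR_n = 0.75 × 795.96 = 597.0 kN.
Tension rupture (net): A_n = (232 − 1×35)×12 = 2364 mm² (U = 1.0, A_e = A_n). φR_n = 0.75 × 450 × 2364 = 797.9 kN.
Governing: min(788.9, 1037.6, 597.0, 797.9) = 597.0 kN → block shear.

597.0 kN (block shear governs)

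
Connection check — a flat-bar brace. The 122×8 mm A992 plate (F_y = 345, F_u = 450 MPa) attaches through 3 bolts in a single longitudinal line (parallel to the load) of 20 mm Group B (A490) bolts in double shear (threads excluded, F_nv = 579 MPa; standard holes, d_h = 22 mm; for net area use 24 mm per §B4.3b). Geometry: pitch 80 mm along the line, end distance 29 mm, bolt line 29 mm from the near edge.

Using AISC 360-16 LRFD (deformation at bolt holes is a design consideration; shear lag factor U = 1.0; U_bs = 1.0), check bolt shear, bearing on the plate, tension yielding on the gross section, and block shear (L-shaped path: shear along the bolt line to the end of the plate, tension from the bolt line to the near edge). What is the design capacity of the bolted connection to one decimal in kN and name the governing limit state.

Bolt shear: A_b = π(20)²/4 = 314.16 mm². φR_n = 0.75 × 579 × 314.16 × 3 × 2 = 818.5 kN.
Bearing (8 mm plate, F_u = 450 MPa): end bolts L_c = 29 − 22/2 = 18, R_n = min(1.2×18×8×450, 2.4×20×8×450) = 77.76 kN/bolt; interior L_c = 80 − 22 = 58, R_n = 172.8 kN/bolt. φR_n = 0.75 × (1×77.76 + 2×172.8) = 317.5 kN.
Tension yield (gross): A_g = 122×8 = 976 mm². φR_n = 0.90 × 345 × 976 = 303.0 kN.
Block shear: shear path 1×[29+2×80] = 1×189 mm, A_gv = 1512, A_nv = 1×(189 − 2.5×24)×8 = 1032 mm²; tension to near edge: (29 − 0.5×24)×8 = 136 mm². R_n = min(0.6×450×1032, 0.6×345×1512) + 1.0×450×136 = min(278.64, 312.98) + 61.2 = 339.84 kN. φR_n = 0.75 × 339.84 = 254.9 kN.
Governing: min(818.5, 317.5, 303.0, 254.9) = 254.9 kN → block shear.

254.9 kN (block shear governs)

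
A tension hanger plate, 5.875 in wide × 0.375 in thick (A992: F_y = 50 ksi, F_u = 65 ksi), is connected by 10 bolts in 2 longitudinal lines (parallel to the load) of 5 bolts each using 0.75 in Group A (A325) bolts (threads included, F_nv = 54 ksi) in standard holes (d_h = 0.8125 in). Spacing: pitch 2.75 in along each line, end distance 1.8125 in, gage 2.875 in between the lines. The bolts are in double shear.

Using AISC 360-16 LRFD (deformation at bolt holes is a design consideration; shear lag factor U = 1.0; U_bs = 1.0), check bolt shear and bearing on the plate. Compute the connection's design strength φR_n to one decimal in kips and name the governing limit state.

324.9 kips (bearing governs)

Bolt shear: A_b = π(0.75)²/4 = 0.44179 in². φR_n = 0.75 × 54 × 0.44179 × 10 × 2 = 357.8 kips.
Bearing (0.375 in plate, F_u = 65 ksi): end bolts L_c = 1.8125 − 0.8125/2 = 1.40625, R_n = min(1.2×1.40625×0.375×65, 2.4×0.75×0.375×65) = 41.133 kips/bolt; interior L_c = 2.75 − 0.8125 = 1.9375, R_n = 43.875 kips/bolt. φR_n = 0.75 × (2×41.133 + 8×43.875) = 324.9 kips.
Governing: min(357.8, 324.9) = 324.9 kips → bearing.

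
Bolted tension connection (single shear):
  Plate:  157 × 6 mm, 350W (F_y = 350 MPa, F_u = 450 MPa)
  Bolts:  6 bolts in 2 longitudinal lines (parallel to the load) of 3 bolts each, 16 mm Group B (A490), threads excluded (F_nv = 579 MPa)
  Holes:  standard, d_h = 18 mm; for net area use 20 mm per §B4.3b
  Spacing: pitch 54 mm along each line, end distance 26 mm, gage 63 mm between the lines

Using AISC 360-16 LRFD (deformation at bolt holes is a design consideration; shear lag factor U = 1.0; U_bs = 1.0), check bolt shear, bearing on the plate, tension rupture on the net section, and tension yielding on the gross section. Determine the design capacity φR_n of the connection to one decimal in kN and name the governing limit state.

Bolt shear: A_b = π(16)²/4 = 201.06 mm². φR_n = 0.75 × 579 × 201.06 × 6 × 1 = 523.9 kN.
Bearing (6 mm plate, F_u = 450 MPa): end bolts L_c = 26 − 18/2 = 17, R_n = min(1.2×17×6×450, 2.4×16×6×450) = 55.08 kN/bolt; interior L_c = 54 − 18 = 36, R_n = 103.68 kN/bolt. φR_n = 0.75 × (2×55.08 + 4×103.68) = 393.7 kN.
Tension rupture (net): A_n = (157 − 2×20)×6 = 702 mm² (U = 1.0, A_e = A_n). φR_n = 0.75 × 450 × 702 = 236.9 kN.
Tension yield (gross): A_g = 157×6 = 942 mm². φR_n = 0.90 × 350 × 942 = 296.7 kN.
Governing: min(523.9, 393.7, 236.9, 296.7) = 236.9 kN → net-section rupture.

236.9 kN (net-section rupture governs)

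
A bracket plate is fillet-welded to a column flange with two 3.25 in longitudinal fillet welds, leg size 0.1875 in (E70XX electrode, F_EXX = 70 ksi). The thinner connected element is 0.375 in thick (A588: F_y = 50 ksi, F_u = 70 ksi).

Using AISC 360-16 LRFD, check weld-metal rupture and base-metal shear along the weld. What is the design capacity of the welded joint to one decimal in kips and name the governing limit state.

Weld metal: throat = 0.707×0.1875 = 0.13256 in, L = 2×3.25 = 6.5 in. φR_n = 0.75 × 0.6 × 70 × 0.13256 × 6.5 = 27.1 kips.
Base metal shear (0.375 in plate): yield φR_n = 1.0×0.6×50×0.375×6.5 = 73.1 kips; rupture φR_n = 0.75×0.6×70×0.375×6.5 = 76.8 kips; take 73.1 kips (yield).
Governing: min(27.1, 73.1) = 27.1 kips → weld metal.

27.1 kips (weld metal governs)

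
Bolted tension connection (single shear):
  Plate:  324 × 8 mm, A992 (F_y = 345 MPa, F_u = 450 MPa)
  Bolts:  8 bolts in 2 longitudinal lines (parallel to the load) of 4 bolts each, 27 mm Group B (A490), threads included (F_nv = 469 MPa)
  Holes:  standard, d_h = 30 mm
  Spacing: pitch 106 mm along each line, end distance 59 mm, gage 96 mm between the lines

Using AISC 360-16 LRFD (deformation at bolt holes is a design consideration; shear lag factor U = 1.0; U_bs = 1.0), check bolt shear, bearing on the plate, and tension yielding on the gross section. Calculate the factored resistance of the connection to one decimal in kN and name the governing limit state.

804.8 kN (gross-section yield governs)

Bolt shear: A_b = π(27)²/4 = 572.56 mm². φR_n = 0.75 × 469 × 572.56 × 8 × 1 = 1611.2 kN.
Bearing (8 mm plate, F_u = 450 MPa): end bolts L_c = 59 − 30/2 = 44, R_n = min(1.2×44×8×450, 2.4×27×8×450) = 190.08 kN/bolt; interior L_c = 106 − 30 = 76, R_n = 233.28 kN/bolt. φR_n = 0.75 × (2×190.08 + 6×233.28) = 1334.9 kN.
Tension yield (gross): A_g = 324×8 = 2592 mm². φR_n = 0.90 × 345 × 2592 = 804.8 kN.
Governing: min(1611.2, 1334.9, 804.8) = 804.8 kN → gross-section yield.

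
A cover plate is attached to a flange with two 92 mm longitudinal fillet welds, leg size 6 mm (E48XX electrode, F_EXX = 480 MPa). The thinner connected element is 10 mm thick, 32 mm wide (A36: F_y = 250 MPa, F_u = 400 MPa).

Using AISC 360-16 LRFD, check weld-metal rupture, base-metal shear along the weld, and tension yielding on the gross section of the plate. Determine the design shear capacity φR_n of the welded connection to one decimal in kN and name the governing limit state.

72.0 kN (gross-section yield governs)

Weld metal: throat = 0.707×6 = 4.242 mm, L = 2×92 = 184 mm. φR_n = 0.75 × 0.6 × 480 × 4.242 × 184 = 168.6 kN.
Base metal shear (10 mm plate): yield φR_n = 1.0×0.6×250×10×184 = 276.0 kN; rupture φR_n = 0.75×0.6×400×10×184 = 331.2 kN; take 276.0 kN (yield).
Tension yield (gross): A_g = 32×10 = 320 mm². φR_n = 0.90 × 250 × 320 = 72.0 kN.
Governing: min(168.6, 276.0, 72.0) = 72.0 kN → gross-section yield.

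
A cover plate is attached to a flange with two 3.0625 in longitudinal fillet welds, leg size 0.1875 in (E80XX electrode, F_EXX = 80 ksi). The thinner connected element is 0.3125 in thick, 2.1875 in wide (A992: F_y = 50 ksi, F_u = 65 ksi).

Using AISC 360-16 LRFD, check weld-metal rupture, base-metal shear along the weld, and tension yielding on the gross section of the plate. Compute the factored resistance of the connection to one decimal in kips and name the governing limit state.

Weld metal: throat = 0.707×0.1875 = 0.13256 in, L = 2×3.0625 = 6.125 in. φR_n = 0.75 × 0.6 × 80 × 0.13256 × 6.125 = 29.2 kips.
Base metal shear (0.3125 in plate): yield φR_n = 1.0×0.6×50×0.3125×6.125 = 57.4 kips; rupture φR_n = 0.75×0.6×65×0.3125×6.125 = 56.0 kips; take 56.0 kips (rupture).
Tension yield (gross): A_g = 2.1875×0.3125 = 0.68359 in². φR_n = 0.90 × 50 × 0.68359 = 30.8 kips.
Governing: min(29.2, 56.0, 30.8) = 29.2 kips → weld metal.

29.2 kips (weld metal governs)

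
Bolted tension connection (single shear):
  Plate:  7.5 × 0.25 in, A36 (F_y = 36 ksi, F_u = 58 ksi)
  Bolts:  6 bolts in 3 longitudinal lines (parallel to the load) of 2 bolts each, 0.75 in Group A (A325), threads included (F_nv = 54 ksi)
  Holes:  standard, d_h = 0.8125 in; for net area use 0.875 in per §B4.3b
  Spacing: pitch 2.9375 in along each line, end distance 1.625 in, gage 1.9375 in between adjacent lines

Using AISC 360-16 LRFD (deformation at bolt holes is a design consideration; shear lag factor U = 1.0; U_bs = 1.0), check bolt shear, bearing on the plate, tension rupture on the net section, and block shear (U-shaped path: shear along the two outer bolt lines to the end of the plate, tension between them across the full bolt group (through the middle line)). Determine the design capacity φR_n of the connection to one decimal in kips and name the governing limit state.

Bolt shear: A_b = π(0.75)²/4 = 0.44179 in². φR_n = 0.75 × 54 × 0.44179 × 6 × 1 = 107.4 kips.
Bearing (0.25 in plate, F_u = 58 ksi): end bolts L_c = 1.625 − 0.8125/2 = 1.21875, R_n = min(1.2×1.21875×0.25×58, 2.4×0.75×0.25×58) = 21.206 kips/bolt; interior L_c = 2.9375 − 0.8125 = 2.125, R_n = 26.1 kips/bolt. φR_n = 0.75 × (3×21.206 + 3×26.1) = 106.4 kips.
Tension rupture (net): A_n = (7.5 − 3×0.875)×0.25 = 1.2188 in² (U = 1.0, A_e = A_n). φR_n = 0.75 × 58 × 1.2188 = 53.0 kips.
Block shear: shear path 2×[1.625+1×2.9375] = 2×4.5625 in, A_gv = 2.2813, A_nv = 2×(4.5625 − 1.5×0.875)×0.25 = 1.625 in²; tension across gage: (3.875 − 2×0.875)×0.25 = 0.53125 in². R_n = min(0.6×58×1.625, 0.6×36×2.2813) + 1.0×58×0.53125 = min(56.55, 49.276) + 30.813 = 80.089 kips. φR_n = 0.75 × 80.089 = 60.1 kips.
Governing: min(107.4, 106.4, 53.0, 60.1) = 53.0 kips → net-section rupture.

53.0 kips (net-section rupture governs)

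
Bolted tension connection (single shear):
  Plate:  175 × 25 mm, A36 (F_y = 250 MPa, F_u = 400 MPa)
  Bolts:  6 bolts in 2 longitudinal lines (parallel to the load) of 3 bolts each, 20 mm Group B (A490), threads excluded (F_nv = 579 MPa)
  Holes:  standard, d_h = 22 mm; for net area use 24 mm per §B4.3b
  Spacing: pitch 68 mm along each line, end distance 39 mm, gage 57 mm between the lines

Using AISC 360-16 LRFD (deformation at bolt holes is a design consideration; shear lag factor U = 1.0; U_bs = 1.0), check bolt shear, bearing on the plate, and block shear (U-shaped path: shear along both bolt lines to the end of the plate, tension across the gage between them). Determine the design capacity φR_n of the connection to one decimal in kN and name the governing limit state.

Bolt shear: A_b = π(20)²/4 = 314.16 mm². φR_n = 0.75 × 579 × 314.16 × 6 × 1 = 818.5 kN.
Bearing (25 mm plate, F_u = 400 MPa): end bolts L_c = 39 − 22/2 = 28, R_n = min(1.2×28×25×400, 2.4×20×25×400) = 336 kN/bolt; interior L_c = 68 − 22 = 46, R_n = 480 kN/bolt. φR_n = 0.75 × (2×336 + 4×480) = 1944.0 kN.
Block shear: shear path 2×[39+2×68] = 2×175 mm, A_gv = 8750, A_nv = 2×(175 − 2.5×24)×25 = 5750 mm²; tension across gage: (57 − 1×24)×25 = 825 mm². R_n = min(0.6×400×5750, 0.6×250×8750) + 1.0×400×825 = min(1380, 1312.5) + 330 = 1642.5 kN. φR_n = 0.75 × 1642.5 = 1231.9 kN.
Governing: min(818.5, 1944.0, 1231.9) = 818.5 kN → bolt shear.

818.5 kN (bolt shear governs)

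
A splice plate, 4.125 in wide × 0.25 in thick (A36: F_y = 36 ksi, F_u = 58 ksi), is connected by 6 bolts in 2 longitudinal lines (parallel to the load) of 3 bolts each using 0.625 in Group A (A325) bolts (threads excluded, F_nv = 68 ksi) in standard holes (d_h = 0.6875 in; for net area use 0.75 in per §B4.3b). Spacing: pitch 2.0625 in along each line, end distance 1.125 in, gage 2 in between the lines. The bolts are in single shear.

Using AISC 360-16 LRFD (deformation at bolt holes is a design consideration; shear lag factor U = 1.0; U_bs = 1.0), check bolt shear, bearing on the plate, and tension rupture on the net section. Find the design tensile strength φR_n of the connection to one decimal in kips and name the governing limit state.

28.5 kips (net-section rupture governs)

Bolt shear: A_b = π(0.625)²/4 = 0.3068 in². φR_n = 0.75 × 68 × 0.3068 × 6 × 1 = 93.9 kips.
Bearing (0.25 in plate, F_u = 58 ksi): end bolts L_c = 1.125 − 0.6875/2 = 0.78125, R_n = min(1.2×0.78125×0.25×58, 2.4×0.625×0.25×58) = 13.594 kips/bolt; interior L_c = 2.0625 − 0.6875 = 1.375, R_n = 21.75 kips/bolt. φR_n = 0.75 × (2×13.594 + 4×21.75) = 85.6 kips.
Tension rupture (net): A_n = (4.125 − 2×0.75)×0.25 = 0.65625 in² (U = 1.0, A_e = A_n). φR_n = 0.75 × 58 × 0.65625 = 28.5 kips.
Governing: min(93.9, 85.6, 28.5) = 28.5 kips → net-section rupture.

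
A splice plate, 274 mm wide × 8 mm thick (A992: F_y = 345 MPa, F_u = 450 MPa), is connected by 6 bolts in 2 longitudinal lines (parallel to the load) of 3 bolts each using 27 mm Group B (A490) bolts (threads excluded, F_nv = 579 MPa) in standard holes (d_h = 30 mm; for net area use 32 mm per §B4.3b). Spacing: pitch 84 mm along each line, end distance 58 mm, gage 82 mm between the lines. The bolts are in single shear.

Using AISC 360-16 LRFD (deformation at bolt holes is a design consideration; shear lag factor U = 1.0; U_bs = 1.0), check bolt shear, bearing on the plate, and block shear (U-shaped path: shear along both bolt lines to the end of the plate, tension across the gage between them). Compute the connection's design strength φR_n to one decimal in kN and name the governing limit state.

Bolt shear: A_b = π(27)²/4 = 572.56 mm². φR_n = 0.75 × 579 × 572.56 × 6 × 1 = 1491.8 kN.
Bearing (8 mm plate, F_u = 450 MPa): end bolts L_c = 58 − 30/2 = 43, R_n = min(1.2×43×8×450, 2.4×27×8×450) = 185.76 kN/bolt; interior L_c = 84 − 30 = 54, R_n = 233.28 kN/bolt. φR_n = 0.75 × (2×185.76 + 4×233.28) = 978.5 kN.
Block shear: shear path 2×[58+2×84] = 2×226 mm, A_gv = 3616, A_nv = 2×(226 − 2.5×32)×8 = 2336 mm²; tension across gage: (82 − 1×32)×8 = 400 mm². R_n = min(0.6×450×2336, 0.6×345×3616) + 1.0×450×400 = min(630.72, 748.51) + 180 = 810.72 kN. φR_n = 0.75 × 810.72 = 608.0 kN.
Governing: min(1491.8, 978.5, 608.0) = 608.0 kN → block shear.

608.0 kN (block shear governs)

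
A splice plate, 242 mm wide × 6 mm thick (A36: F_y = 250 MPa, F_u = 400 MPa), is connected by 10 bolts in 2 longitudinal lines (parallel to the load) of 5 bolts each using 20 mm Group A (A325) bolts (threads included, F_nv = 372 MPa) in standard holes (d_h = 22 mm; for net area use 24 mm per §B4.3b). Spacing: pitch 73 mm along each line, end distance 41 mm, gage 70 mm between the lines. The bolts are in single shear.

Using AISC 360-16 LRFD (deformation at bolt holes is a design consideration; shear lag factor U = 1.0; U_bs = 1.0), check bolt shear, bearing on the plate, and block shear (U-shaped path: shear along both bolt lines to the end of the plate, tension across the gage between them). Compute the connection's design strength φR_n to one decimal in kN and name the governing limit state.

Bolt shear: A_b = π(20)²/4 = 314.16 mm². φR_n = 0.75 × 372 × 314.16 × 10 × 1 = 876.5 kN.
Bearing (6 mm plate, F_u = 400 MPa): end bolts L_c = 41 − 22/2 = 30, R_n = min(1.2×30×6×400, 2.4×20×6×400) = 86.4 kN/bolt; interior L_c = 73 − 22 = 51, R_n = 115.2 kN/bolt. φR_n = 0.75 × (2×86.4 + 8×115.2) = 820.8 kN.
Block shear: shear path 2×[41+4×73] = 2×333 mm, A_gv = 3996, A_nv = 2×(333 − 4.5×24)×6 = 2700 mm²; tension across gage: (70 − 1×24)×6 = 276 mm². R_n = min(0.6×400×2700, 0.6×250×3996) + 1.0×400×276 = min(648, 599.4) + 110.4 = 709.8 kN. φR_n = 0.75 × 709.8 = 532.4 kN.
Governing: min(876.5, 820.8, 532.4) = 532.4 kN → block shear.

532.4 kN (block shear governs)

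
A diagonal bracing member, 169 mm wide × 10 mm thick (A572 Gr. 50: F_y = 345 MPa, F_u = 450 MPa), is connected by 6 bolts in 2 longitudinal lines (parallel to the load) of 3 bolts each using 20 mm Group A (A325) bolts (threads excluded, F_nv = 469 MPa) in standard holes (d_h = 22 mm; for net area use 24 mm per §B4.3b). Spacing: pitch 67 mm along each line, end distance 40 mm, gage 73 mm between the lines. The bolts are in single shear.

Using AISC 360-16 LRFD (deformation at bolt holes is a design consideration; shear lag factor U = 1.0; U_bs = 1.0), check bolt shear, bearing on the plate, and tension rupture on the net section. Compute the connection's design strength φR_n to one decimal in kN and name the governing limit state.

408.4 kN (net-section rupture governs)

Bolt shear: A_b = π(20)²/4 = 314.16 mm². φR_n = 0.75 × 469 × 314.16 × 6 × 1 = 663.0 kN.
Bearing (10 mm plate, F_u = 450 MPa): end bolts L_c = 40 − 22/2 = 29, R_n = min(1.2×29×10×450, 2.4×20×10×450) = 156.6 kN/bolt; interior L_c = 67 − 22 = 45, R_n = 216 kN/bolt. φR_n = 0.75 × (2×156.6 + 4×216) = 882.9 kN.
Tension rupture (net): A_n = (169 − 2×24)×10 = 1210 mm² (U = 1.0, A_e = A_n). φR_n = 0.75 × 450 × 1210 = 408.4 kN.
Governing: min(663.0, 882.9, 408.4) = 408.4 kN → net-section rupture.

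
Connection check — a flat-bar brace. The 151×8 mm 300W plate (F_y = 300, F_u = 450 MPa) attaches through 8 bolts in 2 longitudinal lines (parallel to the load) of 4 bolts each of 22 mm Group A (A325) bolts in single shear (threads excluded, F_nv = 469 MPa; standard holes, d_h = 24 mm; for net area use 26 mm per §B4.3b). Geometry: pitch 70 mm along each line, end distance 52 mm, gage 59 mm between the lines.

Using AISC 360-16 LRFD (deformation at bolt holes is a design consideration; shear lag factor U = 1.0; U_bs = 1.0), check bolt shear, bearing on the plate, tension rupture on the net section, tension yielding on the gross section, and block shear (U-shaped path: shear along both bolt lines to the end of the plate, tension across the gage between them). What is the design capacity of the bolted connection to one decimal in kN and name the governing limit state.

Bolt shear: A_b = π(22)²/4 = 380.13 mm². φR_n = 0.75 × 469 × 380.13 × 8 × 1 = 1069.7 kN.
Bearing (8 mm plate, F_u = 450 MPa): end bolts L_c = 52 − 24/2 = 40, R_n = min(1.2×40×8×450, 2.4×22×8×450) = 172.8 kN/bolt; interior L_c = 70 − 24 = 46, R_n = 190.08 kN/bolt. φR_n = 0.75 × (2×172.8 + 6×190.08) = 1114.6 kN.
Tension rupture (net): A_n = (151 − 2×26)×8 = 792 mm² (U = 1.0, A_e = A_n). φR_n = 0.75 × 450 × 792 = 267.3 kN.
Tension yield (gross): A_g = 151×8 = 1208 mm². φR_n = 0.90 × 300 × 1208 = 326.2 kN.
Block shear: shear path 2×[52+3×70] = 2×262 mm, A_gv = 4192, A_nv = 2×(262 − 3.5×26)×8 = 2736 mm²; tension across gage: (59 − 1×26)×8 = 264 mm². R_n = min(0.6×450×2736, 0.6×300×4192) + 1.0×450×264 = min(738.72, 754.56) + 118.8 = 857.52 kN. φR_n = 0.75 × 857.52 = 643.1 kN.
Governing: min(1069.7, 1114.6, 267.3, 326.2, 643.1) = 267.3 kN → net-section rupture.

267.3 kN (net-section rupture governs)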